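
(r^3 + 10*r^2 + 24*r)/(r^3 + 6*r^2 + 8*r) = (r + 6)/(r + 2)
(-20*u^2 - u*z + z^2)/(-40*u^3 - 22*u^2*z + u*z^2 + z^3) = 1/(2*u + z)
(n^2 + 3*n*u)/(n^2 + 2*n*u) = (n + 3*u)/(n + 2*u)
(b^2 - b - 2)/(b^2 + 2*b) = (b^2 - b - 2)/(b*(b + 2))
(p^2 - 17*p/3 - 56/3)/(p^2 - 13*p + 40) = (p + 7/3)/(p - 5)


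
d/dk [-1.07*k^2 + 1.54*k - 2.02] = 1.54 - 2.14*k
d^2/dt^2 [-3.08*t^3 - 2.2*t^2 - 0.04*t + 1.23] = -18.48*t - 4.4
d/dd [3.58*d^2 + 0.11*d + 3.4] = 7.16*d + 0.11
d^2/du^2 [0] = 0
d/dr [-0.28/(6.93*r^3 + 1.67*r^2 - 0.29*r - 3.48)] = (5.8212*r^2 + 0.9352*r - 0.0812)/(6.93*r^3 + 1.67*r^2 - 0.29*r - 3.48)^2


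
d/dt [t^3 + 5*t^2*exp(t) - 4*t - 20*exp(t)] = 5*t^2*exp(t) + 3*t^2 + 10*t*exp(t) - 20*exp(t) - 4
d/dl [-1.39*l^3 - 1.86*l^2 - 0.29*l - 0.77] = -4.17*l^2 - 3.72*l - 0.29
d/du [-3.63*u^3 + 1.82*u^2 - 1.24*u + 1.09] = -10.89*u^2 + 3.64*u - 1.24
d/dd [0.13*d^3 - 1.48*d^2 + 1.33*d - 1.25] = 0.39*d^2 - 2.96*d + 1.33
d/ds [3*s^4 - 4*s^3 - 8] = 12*s^2*(s - 1)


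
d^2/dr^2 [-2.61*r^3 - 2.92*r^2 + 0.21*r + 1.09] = -15.66*r - 5.84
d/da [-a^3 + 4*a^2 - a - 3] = -3*a^2 + 8*a - 1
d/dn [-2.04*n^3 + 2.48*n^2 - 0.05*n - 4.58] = -6.12*n^2 + 4.96*n - 0.05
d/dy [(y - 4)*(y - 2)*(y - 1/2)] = 3*y^2 - 13*y + 11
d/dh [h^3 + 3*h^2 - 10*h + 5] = 3*h^2 + 6*h - 10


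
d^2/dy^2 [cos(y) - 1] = -cos(y)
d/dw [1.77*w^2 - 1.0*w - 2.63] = 3.54*w - 1.0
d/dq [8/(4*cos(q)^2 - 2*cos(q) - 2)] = 4*(4*cos(q) - 1)*sin(q)/(cos(q) - cos(2*q))^2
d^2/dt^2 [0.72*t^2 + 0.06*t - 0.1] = 1.44000000000000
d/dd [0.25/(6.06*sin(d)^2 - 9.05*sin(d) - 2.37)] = (2.2625 - 3.03*sin(d))*cos(d)/(-6.06*sin(d)^2 + 9.05*sin(d) + 2.37)^2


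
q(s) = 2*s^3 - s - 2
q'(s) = 6*s^2 - 1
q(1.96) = 11.10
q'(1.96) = 22.05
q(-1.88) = -13.41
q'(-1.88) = 20.21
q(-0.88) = -2.48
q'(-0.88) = 3.65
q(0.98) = -1.10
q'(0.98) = 4.76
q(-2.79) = -42.65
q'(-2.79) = 45.70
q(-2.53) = -31.86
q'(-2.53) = 37.41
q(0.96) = -1.19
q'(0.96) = 4.53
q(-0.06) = -1.94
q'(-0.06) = -0.98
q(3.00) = 49.00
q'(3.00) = 53.00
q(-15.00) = -6737.00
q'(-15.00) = 1349.00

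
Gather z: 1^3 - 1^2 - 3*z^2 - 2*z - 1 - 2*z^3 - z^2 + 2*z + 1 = -2*z^3 - 4*z^2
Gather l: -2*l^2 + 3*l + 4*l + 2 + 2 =-2*l^2 + 7*l + 4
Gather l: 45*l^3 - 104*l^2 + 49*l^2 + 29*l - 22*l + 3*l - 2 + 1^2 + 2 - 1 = 45*l^3 - 55*l^2 + 10*l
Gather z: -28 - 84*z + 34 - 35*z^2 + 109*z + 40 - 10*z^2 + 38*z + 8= -45*z^2 + 63*z + 54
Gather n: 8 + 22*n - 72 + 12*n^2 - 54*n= 12*n^2 - 32*n - 64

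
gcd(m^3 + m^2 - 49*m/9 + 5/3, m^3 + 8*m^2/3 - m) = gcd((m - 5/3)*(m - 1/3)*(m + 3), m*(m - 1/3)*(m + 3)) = m^2 + 8*m/3 - 1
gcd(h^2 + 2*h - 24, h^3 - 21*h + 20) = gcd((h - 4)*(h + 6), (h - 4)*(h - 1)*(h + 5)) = h - 4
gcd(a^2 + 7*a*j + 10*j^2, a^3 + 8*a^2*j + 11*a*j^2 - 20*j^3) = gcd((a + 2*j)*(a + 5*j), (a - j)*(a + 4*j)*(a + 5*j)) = a + 5*j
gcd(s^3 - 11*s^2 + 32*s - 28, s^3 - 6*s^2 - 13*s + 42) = s^2 - 9*s + 14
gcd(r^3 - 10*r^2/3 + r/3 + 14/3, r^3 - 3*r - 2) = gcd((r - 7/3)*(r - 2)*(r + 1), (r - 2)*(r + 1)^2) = r^2 - r - 2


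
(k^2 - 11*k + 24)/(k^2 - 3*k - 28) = (-k^2 + 11*k - 24)/(-k^2 + 3*k + 28)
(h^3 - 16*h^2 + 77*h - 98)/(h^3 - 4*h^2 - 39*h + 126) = (h^2 - 9*h + 14)/(h^2 + 3*h - 18)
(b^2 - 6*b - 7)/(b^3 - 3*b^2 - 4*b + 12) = (b^2 - 6*b - 7)/(b^3 - 3*b^2 - 4*b + 12)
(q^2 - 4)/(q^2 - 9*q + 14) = (q + 2)/(q - 7)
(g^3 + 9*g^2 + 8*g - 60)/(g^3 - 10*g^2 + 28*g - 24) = (g^2 + 11*g + 30)/(g^2 - 8*g + 12)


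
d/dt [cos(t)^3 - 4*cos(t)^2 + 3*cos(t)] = (-3*cos(t)^2 + 8*cos(t) - 3)*sin(t)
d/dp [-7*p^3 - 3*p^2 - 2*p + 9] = -21*p^2 - 6*p - 2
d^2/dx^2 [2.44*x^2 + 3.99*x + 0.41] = 4.88000000000000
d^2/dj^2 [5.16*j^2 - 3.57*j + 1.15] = 10.3200000000000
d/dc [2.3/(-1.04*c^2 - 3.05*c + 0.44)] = (4.784*c + 7.015)/(1.04*c^2 + 3.05*c - 0.44)^2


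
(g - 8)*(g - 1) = g^2 - 9*g + 8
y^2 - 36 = (y - 6)*(y + 6)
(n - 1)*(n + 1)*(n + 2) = n^3 + 2*n^2 - n - 2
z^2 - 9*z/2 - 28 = (z - 8)*(z + 7/2)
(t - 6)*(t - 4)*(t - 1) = t^3 - 11*t^2 + 34*t - 24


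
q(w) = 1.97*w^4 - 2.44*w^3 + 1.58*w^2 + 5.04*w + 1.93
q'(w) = 7.88*w^3 - 7.32*w^2 + 3.16*w + 5.04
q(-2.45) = 105.93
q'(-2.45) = -162.52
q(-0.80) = 0.97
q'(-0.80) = -6.21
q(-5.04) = 1600.17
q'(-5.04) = -1205.66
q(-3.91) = 612.67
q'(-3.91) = -590.26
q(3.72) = 294.19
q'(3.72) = 321.15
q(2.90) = 109.66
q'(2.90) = 144.83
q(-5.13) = 1711.45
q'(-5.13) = -1267.66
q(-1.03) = 3.30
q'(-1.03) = -14.59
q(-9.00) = 14788.48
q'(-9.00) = -6360.84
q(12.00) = 36923.53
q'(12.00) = 12605.52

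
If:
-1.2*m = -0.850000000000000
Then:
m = 0.71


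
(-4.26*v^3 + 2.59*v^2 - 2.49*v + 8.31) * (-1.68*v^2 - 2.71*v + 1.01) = 7.1568*v^5 + 7.1934*v^4 - 7.1383*v^3 - 4.597*v^2 - 25.035*v + 8.3931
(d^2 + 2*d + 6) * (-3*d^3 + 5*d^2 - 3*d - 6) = -3*d^5 - d^4 - 11*d^3 + 18*d^2 - 30*d - 36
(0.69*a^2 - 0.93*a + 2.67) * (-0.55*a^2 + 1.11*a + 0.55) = -0.3795*a^4 + 1.2774*a^3 - 2.1213*a^2 + 2.4522*a + 1.4685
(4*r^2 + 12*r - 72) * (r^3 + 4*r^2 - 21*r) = 4*r^5 + 28*r^4 - 108*r^3 - 540*r^2 + 1512*r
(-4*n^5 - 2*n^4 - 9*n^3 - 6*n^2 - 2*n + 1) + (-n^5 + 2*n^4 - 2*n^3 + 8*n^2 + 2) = -5*n^5 - 11*n^3 + 2*n^2 - 2*n + 3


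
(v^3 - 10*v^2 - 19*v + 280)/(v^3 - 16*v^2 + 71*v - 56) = (v + 5)/(v - 1)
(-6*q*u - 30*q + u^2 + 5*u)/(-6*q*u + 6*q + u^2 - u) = (u + 5)/(u - 1)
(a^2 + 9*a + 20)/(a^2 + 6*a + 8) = (a + 5)/(a + 2)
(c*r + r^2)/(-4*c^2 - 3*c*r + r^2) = r/(-4*c + r)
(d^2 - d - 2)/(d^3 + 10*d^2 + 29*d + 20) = (d - 2)/(d^2 + 9*d + 20)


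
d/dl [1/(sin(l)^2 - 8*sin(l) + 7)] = 2*(4 - sin(l))*cos(l)/(sin(l)^2 - 8*sin(l) + 7)^2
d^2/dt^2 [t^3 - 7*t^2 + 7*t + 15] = 6*t - 14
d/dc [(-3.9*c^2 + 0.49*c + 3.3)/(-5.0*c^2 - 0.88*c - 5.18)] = (5.882*c^2 + 73.404*c + 0.3658)/(25.0*c^4 + 8.8*c^3 + 52.5744*c^2 + 9.1168*c + 26.8324)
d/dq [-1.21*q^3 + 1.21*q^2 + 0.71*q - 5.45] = -3.63*q^2 + 2.42*q + 0.71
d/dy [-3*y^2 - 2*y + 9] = -6*y - 2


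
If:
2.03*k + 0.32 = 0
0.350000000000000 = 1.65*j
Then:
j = 0.21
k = -0.16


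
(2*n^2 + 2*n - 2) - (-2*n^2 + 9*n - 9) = 4*n^2 - 7*n + 7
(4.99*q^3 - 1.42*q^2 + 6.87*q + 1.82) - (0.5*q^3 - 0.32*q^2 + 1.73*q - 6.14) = 4.49*q^3 - 1.1*q^2 + 5.14*q + 7.96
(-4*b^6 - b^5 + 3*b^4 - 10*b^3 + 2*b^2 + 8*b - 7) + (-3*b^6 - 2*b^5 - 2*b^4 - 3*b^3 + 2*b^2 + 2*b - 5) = -7*b^6 - 3*b^5 + b^4 - 13*b^3 + 4*b^2 + 10*b - 12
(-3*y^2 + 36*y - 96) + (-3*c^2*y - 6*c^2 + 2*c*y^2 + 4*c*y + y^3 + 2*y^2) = -3*c^2*y - 6*c^2 + 2*c*y^2 + 4*c*y + y^3 - y^2 + 36*y - 96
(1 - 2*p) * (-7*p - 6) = 14*p^2 + 5*p - 6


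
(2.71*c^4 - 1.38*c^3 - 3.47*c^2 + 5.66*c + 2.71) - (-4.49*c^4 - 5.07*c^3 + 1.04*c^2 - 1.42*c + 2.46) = 7.2*c^4 + 3.69*c^3 - 4.51*c^2 + 7.08*c + 0.25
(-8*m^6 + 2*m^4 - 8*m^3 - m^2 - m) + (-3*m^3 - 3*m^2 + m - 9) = -8*m^6 + 2*m^4 - 11*m^3 - 4*m^2 - 9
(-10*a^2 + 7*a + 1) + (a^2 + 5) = -9*a^2 + 7*a + 6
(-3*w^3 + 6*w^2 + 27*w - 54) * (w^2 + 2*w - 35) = -3*w^5 + 144*w^3 - 210*w^2 - 1053*w + 1890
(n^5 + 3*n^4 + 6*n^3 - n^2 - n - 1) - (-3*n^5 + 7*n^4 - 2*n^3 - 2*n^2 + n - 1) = 4*n^5 - 4*n^4 + 8*n^3 + n^2 - 2*n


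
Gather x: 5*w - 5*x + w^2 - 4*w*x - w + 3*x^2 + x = w^2 + 4*w + 3*x^2 + x*(-4*w - 4)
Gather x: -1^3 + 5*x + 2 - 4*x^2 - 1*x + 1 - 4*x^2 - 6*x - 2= -8*x^2 - 2*x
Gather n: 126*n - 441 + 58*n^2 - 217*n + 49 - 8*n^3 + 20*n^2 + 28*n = -8*n^3 + 78*n^2 - 63*n - 392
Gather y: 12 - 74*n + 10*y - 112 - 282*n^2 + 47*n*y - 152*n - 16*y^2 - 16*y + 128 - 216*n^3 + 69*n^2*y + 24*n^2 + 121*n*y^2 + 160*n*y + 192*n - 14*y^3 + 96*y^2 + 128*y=-216*n^3 - 258*n^2 - 34*n - 14*y^3 + y^2*(121*n + 80) + y*(69*n^2 + 207*n + 122) + 28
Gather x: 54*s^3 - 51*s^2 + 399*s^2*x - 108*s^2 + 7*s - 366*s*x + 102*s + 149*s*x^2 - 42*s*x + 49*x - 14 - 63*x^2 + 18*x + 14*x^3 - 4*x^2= 54*s^3 - 159*s^2 + 109*s + 14*x^3 + x^2*(149*s - 67) + x*(399*s^2 - 408*s + 67) - 14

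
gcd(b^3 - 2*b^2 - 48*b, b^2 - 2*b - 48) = b^2 - 2*b - 48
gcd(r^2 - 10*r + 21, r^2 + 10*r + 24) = 1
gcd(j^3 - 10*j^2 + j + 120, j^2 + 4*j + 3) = j + 3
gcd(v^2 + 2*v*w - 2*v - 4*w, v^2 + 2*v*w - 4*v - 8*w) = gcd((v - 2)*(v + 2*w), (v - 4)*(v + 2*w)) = v + 2*w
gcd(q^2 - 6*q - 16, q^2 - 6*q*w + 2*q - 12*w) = q + 2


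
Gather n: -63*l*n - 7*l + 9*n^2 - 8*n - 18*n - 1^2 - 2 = -7*l + 9*n^2 + n*(-63*l - 26) - 3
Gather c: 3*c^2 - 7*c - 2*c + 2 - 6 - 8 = 3*c^2 - 9*c - 12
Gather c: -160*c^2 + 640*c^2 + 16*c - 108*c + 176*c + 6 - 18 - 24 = 480*c^2 + 84*c - 36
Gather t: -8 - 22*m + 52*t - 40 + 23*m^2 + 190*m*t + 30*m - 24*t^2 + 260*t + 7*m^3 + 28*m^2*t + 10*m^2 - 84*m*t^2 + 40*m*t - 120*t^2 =7*m^3 + 33*m^2 + 8*m + t^2*(-84*m - 144) + t*(28*m^2 + 230*m + 312) - 48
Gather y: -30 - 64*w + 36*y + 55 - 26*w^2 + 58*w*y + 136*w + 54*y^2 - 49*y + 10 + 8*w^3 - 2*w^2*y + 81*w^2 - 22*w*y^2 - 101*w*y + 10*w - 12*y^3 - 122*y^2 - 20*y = 8*w^3 + 55*w^2 + 82*w - 12*y^3 + y^2*(-22*w - 68) + y*(-2*w^2 - 43*w - 33) + 35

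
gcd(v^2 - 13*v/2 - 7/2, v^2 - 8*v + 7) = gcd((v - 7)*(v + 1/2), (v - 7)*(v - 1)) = v - 7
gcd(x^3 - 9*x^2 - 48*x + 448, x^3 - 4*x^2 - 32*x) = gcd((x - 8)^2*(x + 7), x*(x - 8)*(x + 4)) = x - 8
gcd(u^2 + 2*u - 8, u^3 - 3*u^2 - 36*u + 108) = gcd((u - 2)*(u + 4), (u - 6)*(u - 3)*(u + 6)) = 1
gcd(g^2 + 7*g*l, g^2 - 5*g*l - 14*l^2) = 1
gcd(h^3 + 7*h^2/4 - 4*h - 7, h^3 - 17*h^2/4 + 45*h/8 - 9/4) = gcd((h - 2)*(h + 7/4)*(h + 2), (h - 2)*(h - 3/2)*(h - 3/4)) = h - 2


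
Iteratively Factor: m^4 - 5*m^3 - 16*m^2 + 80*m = (m + 4)*(m^3 - 9*m^2 + 20*m) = (m - 5)*(m + 4)*(m^2 - 4*m) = m*(m - 5)*(m + 4)*(m - 4)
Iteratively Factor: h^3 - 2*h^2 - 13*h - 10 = (h - 5)*(h^2 + 3*h + 2) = (h - 5)*(h + 1)*(h + 2)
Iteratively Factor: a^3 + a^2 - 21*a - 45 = (a + 3)*(a^2 - 2*a - 15) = (a + 3)^2*(a - 5)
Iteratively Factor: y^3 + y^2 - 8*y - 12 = (y + 2)*(y^2 - y - 6) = (y - 3)*(y + 2)*(y + 2)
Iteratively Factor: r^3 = (r)*(r^2) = r^2*(r)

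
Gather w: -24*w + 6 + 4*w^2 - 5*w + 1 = 4*w^2 - 29*w + 7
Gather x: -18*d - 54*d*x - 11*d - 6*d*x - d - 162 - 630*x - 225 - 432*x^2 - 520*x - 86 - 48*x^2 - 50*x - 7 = -30*d - 480*x^2 + x*(-60*d - 1200) - 480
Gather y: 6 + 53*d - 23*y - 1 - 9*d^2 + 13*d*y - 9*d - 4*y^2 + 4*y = -9*d^2 + 44*d - 4*y^2 + y*(13*d - 19) + 5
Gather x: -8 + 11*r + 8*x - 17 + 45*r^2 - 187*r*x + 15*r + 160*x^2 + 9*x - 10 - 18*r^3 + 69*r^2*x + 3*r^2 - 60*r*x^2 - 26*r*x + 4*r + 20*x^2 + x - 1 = -18*r^3 + 48*r^2 + 30*r + x^2*(180 - 60*r) + x*(69*r^2 - 213*r + 18) - 36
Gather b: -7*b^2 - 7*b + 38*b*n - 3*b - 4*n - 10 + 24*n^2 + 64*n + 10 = -7*b^2 + b*(38*n - 10) + 24*n^2 + 60*n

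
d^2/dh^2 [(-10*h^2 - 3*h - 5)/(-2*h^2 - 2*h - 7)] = 4*(-14*h^3 - 180*h^2 - 33*h + 199)/(8*h^6 + 24*h^5 + 108*h^4 + 176*h^3 + 378*h^2 + 294*h + 343)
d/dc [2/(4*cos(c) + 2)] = 2*sin(c)/(2*cos(c) + 1)^2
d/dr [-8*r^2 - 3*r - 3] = -16*r - 3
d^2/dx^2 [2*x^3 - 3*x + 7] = 12*x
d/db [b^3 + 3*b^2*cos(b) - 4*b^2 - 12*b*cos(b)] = -3*b^2*sin(b) + 3*b^2 + 12*b*sin(b) + 6*b*cos(b) - 8*b - 12*cos(b)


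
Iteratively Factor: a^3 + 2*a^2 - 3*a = (a - 1)*(a^2 + 3*a) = (a - 1)*(a + 3)*(a)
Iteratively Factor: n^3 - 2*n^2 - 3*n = (n + 1)*(n^2 - 3*n) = (n - 3)*(n + 1)*(n)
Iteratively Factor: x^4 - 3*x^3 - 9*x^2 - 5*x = (x + 1)*(x^3 - 4*x^2 - 5*x) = (x - 5)*(x + 1)*(x^2 + x) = x*(x - 5)*(x + 1)*(x + 1)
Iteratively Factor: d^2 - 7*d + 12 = (d - 4)*(d - 3)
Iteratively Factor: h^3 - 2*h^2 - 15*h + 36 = (h - 3)*(h^2 + h - 12) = (h - 3)*(h + 4)*(h - 3)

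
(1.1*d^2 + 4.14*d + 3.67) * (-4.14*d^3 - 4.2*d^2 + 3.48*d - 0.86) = -4.554*d^5 - 21.7596*d^4 - 28.7538*d^3 - 1.9528*d^2 + 9.2112*d - 3.1562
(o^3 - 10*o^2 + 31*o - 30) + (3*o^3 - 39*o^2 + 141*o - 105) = 4*o^3 - 49*o^2 + 172*o - 135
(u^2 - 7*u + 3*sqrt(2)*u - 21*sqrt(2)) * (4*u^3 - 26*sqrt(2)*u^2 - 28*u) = 4*u^5 - 28*u^4 - 14*sqrt(2)*u^4 - 184*u^3 + 98*sqrt(2)*u^3 - 84*sqrt(2)*u^2 + 1288*u^2 + 588*sqrt(2)*u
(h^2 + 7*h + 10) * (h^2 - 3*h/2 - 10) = h^4 + 11*h^3/2 - 21*h^2/2 - 85*h - 100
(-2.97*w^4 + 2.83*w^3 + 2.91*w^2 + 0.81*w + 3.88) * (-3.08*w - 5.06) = 9.1476*w^5 + 6.3118*w^4 - 23.2826*w^3 - 17.2194*w^2 - 16.049*w - 19.6328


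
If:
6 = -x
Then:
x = -6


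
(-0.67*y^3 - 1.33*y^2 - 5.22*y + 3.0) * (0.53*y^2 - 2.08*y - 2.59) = -0.3551*y^5 + 0.6887*y^4 + 1.7351*y^3 + 15.8923*y^2 + 7.2798*y - 7.77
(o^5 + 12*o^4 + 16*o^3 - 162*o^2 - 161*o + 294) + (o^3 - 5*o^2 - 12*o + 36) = o^5 + 12*o^4 + 17*o^3 - 167*o^2 - 173*o + 330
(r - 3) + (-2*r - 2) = -r - 5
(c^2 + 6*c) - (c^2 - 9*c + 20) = 15*c - 20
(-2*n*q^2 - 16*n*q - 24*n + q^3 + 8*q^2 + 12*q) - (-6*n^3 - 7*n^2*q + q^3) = 6*n^3 + 7*n^2*q - 2*n*q^2 - 16*n*q - 24*n + 8*q^2 + 12*q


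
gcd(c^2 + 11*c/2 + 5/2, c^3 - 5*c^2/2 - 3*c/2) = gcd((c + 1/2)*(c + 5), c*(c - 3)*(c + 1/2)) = c + 1/2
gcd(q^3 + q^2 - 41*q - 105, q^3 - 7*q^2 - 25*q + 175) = q^2 - 2*q - 35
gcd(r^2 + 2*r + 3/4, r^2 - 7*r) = 1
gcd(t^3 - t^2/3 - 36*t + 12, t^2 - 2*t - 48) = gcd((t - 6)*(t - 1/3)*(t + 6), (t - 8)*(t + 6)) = t + 6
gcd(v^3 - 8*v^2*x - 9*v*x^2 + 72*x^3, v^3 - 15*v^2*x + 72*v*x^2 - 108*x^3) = -v + 3*x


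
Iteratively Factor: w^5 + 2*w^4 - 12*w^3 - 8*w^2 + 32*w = (w)*(w^4 + 2*w^3 - 12*w^2 - 8*w + 32) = w*(w + 4)*(w^3 - 2*w^2 - 4*w + 8) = w*(w - 2)*(w + 4)*(w^2 - 4) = w*(w - 2)^2*(w + 4)*(w + 2)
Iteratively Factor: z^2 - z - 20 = (z - 5)*(z + 4)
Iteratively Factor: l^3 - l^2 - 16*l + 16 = (l - 4)*(l^2 + 3*l - 4) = (l - 4)*(l - 1)*(l + 4)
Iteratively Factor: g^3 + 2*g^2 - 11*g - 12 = (g + 4)*(g^2 - 2*g - 3) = (g - 3)*(g + 4)*(g + 1)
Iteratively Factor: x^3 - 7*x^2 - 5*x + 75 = (x + 3)*(x^2 - 10*x + 25) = (x - 5)*(x + 3)*(x - 5)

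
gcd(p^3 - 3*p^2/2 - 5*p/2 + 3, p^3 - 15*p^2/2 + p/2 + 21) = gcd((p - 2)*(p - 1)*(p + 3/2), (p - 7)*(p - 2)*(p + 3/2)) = p^2 - p/2 - 3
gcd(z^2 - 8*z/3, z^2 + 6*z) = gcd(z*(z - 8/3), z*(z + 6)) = z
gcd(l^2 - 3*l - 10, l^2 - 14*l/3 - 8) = 1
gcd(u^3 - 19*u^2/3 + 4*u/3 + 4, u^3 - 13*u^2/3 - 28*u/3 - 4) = u^2 - 16*u/3 - 4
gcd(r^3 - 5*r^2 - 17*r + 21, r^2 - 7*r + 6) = r - 1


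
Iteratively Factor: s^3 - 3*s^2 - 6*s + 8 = (s - 4)*(s^2 + s - 2) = (s - 4)*(s - 1)*(s + 2)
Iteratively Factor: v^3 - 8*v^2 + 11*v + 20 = (v - 5)*(v^2 - 3*v - 4) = (v - 5)*(v - 4)*(v + 1)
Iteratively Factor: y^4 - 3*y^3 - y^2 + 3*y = (y + 1)*(y^3 - 4*y^2 + 3*y) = y*(y + 1)*(y^2 - 4*y + 3) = y*(y - 3)*(y + 1)*(y - 1)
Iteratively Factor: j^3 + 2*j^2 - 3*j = (j - 1)*(j^2 + 3*j) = (j - 1)*(j + 3)*(j)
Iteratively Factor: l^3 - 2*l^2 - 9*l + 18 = (l - 2)*(l^2 - 9) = (l - 2)*(l + 3)*(l - 3)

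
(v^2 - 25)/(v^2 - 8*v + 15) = (v + 5)/(v - 3)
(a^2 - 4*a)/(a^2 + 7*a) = (a - 4)/(a + 7)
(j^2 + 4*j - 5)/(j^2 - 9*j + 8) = (j + 5)/(j - 8)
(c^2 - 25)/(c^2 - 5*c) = (c + 5)/c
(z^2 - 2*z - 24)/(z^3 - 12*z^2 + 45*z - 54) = (z + 4)/(z^2 - 6*z + 9)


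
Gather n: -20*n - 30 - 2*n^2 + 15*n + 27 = -2*n^2 - 5*n - 3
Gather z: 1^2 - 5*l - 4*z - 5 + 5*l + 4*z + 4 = 0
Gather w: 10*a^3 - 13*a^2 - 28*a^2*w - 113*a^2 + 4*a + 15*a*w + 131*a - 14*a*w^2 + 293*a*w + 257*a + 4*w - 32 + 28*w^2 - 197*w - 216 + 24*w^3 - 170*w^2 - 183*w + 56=10*a^3 - 126*a^2 + 392*a + 24*w^3 + w^2*(-14*a - 142) + w*(-28*a^2 + 308*a - 376) - 192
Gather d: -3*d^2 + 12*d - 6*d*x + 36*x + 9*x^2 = -3*d^2 + d*(12 - 6*x) + 9*x^2 + 36*x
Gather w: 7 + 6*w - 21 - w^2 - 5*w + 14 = -w^2 + w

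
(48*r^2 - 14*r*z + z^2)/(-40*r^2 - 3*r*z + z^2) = (-6*r + z)/(5*r + z)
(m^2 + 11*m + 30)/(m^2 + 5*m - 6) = (m + 5)/(m - 1)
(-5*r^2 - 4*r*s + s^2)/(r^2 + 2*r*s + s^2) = (-5*r + s)/(r + s)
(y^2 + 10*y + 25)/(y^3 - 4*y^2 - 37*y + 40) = (y + 5)/(y^2 - 9*y + 8)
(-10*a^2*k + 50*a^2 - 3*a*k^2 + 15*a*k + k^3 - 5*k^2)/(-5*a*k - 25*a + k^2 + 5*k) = (2*a*k - 10*a + k^2 - 5*k)/(k + 5)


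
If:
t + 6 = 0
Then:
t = -6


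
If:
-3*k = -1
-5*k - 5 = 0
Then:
No Solution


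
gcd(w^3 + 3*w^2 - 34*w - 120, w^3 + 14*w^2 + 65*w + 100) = w^2 + 9*w + 20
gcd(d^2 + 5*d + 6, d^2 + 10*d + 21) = d + 3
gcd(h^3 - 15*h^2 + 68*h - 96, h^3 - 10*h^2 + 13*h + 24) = h^2 - 11*h + 24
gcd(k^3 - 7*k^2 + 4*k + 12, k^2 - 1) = k + 1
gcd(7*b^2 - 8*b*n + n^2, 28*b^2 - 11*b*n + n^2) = 7*b - n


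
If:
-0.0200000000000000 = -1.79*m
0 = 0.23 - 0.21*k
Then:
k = 1.10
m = 0.01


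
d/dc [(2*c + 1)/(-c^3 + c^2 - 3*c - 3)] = (4*c^3 + c^2 - 2*c - 3)/(c^6 - 2*c^5 + 7*c^4 + 3*c^2 + 18*c + 9)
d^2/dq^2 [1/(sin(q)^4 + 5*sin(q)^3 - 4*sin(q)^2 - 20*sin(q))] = (-16*sin(q)^5 - 115*sin(q)^4 - 157*sin(q)^3 + 350*sin(q)^2 + 364*sin(q) - 640 - 904/sin(q) + 480/sin(q)^2 + 800/sin(q)^3)/((sin(q) - 2)^3*(sin(q) + 2)^3*(sin(q) + 5)^3)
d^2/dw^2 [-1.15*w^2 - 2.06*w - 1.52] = -2.30000000000000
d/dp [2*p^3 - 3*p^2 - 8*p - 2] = 6*p^2 - 6*p - 8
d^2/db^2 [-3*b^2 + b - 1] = -6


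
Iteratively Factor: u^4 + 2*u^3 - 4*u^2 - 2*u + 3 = (u + 1)*(u^3 + u^2 - 5*u + 3) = (u - 1)*(u + 1)*(u^2 + 2*u - 3) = (u - 1)^2*(u + 1)*(u + 3)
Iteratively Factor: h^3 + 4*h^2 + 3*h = (h + 3)*(h^2 + h) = h*(h + 3)*(h + 1)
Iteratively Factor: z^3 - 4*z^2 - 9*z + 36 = (z + 3)*(z^2 - 7*z + 12) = (z - 4)*(z + 3)*(z - 3)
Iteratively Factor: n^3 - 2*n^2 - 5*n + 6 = (n - 3)*(n^2 + n - 2) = (n - 3)*(n - 1)*(n + 2)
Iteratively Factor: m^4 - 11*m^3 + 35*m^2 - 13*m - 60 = (m - 4)*(m^3 - 7*m^2 + 7*m + 15) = (m - 4)*(m - 3)*(m^2 - 4*m - 5) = (m - 4)*(m - 3)*(m + 1)*(m - 5)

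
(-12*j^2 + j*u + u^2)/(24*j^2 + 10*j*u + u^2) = (-3*j + u)/(6*j + u)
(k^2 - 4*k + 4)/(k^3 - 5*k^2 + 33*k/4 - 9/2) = 4*(k - 2)/(4*k^2 - 12*k + 9)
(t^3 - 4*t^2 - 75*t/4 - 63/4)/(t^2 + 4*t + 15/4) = (2*t^2 - 11*t - 21)/(2*t + 5)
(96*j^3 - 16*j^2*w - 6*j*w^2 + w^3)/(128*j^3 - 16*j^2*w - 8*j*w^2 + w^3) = (-6*j + w)/(-8*j + w)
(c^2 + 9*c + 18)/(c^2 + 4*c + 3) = (c + 6)/(c + 1)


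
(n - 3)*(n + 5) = n^2 + 2*n - 15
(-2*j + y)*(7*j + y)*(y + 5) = -14*j^2*y - 70*j^2 + 5*j*y^2 + 25*j*y + y^3 + 5*y^2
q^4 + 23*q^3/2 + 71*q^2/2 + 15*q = q*(q + 1/2)*(q + 5)*(q + 6)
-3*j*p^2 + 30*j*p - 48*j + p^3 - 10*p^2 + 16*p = (-3*j + p)*(p - 8)*(p - 2)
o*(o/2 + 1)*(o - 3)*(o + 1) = o^4/2 - 7*o^2/2 - 3*o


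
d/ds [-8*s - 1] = -8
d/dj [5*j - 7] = 5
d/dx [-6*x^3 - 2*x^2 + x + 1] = -18*x^2 - 4*x + 1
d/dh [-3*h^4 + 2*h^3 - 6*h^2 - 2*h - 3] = -12*h^3 + 6*h^2 - 12*h - 2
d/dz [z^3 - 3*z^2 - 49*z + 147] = 3*z^2 - 6*z - 49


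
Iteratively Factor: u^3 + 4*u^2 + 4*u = (u + 2)*(u^2 + 2*u) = (u + 2)^2*(u)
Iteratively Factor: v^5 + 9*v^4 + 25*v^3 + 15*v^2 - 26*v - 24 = (v + 4)*(v^4 + 5*v^3 + 5*v^2 - 5*v - 6) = (v + 2)*(v + 4)*(v^3 + 3*v^2 - v - 3) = (v + 1)*(v + 2)*(v + 4)*(v^2 + 2*v - 3) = (v + 1)*(v + 2)*(v + 3)*(v + 4)*(v - 1)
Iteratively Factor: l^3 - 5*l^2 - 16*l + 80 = (l + 4)*(l^2 - 9*l + 20) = (l - 4)*(l + 4)*(l - 5)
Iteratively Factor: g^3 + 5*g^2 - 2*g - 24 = (g + 4)*(g^2 + g - 6) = (g + 3)*(g + 4)*(g - 2)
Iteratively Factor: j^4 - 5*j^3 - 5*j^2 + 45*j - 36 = (j - 3)*(j^3 - 2*j^2 - 11*j + 12) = (j - 3)*(j + 3)*(j^2 - 5*j + 4) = (j - 4)*(j - 3)*(j + 3)*(j - 1)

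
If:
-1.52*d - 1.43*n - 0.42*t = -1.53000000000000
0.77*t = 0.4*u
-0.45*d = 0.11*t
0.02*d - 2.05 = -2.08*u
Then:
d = -0.13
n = 1.05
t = 0.51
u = 0.99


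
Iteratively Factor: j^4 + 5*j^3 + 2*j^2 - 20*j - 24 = (j - 2)*(j^3 + 7*j^2 + 16*j + 12) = (j - 2)*(j + 2)*(j^2 + 5*j + 6) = (j - 2)*(j + 2)*(j + 3)*(j + 2)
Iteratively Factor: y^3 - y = (y - 1)*(y^2 + y) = (y - 1)*(y + 1)*(y)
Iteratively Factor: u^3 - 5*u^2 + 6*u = (u - 2)*(u^2 - 3*u) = u*(u - 2)*(u - 3)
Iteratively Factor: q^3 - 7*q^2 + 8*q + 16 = (q - 4)*(q^2 - 3*q - 4) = (q - 4)*(q + 1)*(q - 4)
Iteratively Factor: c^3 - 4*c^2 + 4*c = (c - 2)*(c^2 - 2*c) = c*(c - 2)*(c - 2)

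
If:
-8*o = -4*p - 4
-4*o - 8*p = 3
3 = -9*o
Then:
No Solution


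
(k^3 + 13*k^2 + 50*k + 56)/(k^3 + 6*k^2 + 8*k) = (k + 7)/k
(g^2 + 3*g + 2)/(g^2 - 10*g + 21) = (g^2 + 3*g + 2)/(g^2 - 10*g + 21)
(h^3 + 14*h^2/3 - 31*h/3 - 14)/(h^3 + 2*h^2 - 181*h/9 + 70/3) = 3*(h + 1)/(3*h - 5)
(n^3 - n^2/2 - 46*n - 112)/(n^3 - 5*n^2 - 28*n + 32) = (n + 7/2)/(n - 1)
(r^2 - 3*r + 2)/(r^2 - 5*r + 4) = (r - 2)/(r - 4)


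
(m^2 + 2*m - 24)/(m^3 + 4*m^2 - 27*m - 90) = (m - 4)/(m^2 - 2*m - 15)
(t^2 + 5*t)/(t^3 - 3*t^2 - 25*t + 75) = t/(t^2 - 8*t + 15)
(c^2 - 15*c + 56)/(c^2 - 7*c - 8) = (c - 7)/(c + 1)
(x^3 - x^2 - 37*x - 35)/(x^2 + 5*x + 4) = (x^2 - 2*x - 35)/(x + 4)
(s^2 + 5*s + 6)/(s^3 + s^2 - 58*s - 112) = (s + 3)/(s^2 - s - 56)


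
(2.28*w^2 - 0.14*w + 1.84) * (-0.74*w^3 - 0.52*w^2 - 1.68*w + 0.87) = -1.6872*w^5 - 1.082*w^4 - 5.1192*w^3 + 1.262*w^2 - 3.213*w + 1.6008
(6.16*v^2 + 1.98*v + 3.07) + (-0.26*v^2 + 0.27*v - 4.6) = 5.9*v^2 + 2.25*v - 1.53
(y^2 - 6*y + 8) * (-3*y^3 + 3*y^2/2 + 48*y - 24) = -3*y^5 + 39*y^4/2 + 15*y^3 - 300*y^2 + 528*y - 192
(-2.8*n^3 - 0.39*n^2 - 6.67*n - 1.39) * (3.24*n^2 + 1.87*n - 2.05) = -9.072*n^5 - 6.4996*n^4 - 16.6001*n^3 - 16.177*n^2 + 11.0742*n + 2.8495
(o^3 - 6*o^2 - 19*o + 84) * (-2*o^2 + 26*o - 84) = -2*o^5 + 38*o^4 - 202*o^3 - 158*o^2 + 3780*o - 7056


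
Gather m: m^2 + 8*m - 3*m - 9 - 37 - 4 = m^2 + 5*m - 50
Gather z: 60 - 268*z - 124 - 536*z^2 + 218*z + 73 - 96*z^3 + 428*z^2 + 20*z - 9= -96*z^3 - 108*z^2 - 30*z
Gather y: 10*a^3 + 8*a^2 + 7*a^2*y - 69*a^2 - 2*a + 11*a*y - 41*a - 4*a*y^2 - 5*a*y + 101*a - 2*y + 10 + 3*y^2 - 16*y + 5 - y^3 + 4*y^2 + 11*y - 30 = 10*a^3 - 61*a^2 + 58*a - y^3 + y^2*(7 - 4*a) + y*(7*a^2 + 6*a - 7) - 15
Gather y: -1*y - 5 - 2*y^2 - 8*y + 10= -2*y^2 - 9*y + 5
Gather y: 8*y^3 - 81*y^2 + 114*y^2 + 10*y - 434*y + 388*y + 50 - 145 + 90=8*y^3 + 33*y^2 - 36*y - 5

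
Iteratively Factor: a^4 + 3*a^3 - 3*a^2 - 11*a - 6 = (a + 1)*(a^3 + 2*a^2 - 5*a - 6) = (a + 1)*(a + 3)*(a^2 - a - 2) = (a + 1)^2*(a + 3)*(a - 2)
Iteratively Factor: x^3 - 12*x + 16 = (x - 2)*(x^2 + 2*x - 8) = (x - 2)*(x + 4)*(x - 2)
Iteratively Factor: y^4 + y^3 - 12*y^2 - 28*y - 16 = (y - 4)*(y^3 + 5*y^2 + 8*y + 4) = (y - 4)*(y + 2)*(y^2 + 3*y + 2) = (y - 4)*(y + 1)*(y + 2)*(y + 2)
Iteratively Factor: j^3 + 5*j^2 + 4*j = (j)*(j^2 + 5*j + 4) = j*(j + 1)*(j + 4)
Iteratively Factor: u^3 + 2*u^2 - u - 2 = (u + 2)*(u^2 - 1) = (u + 1)*(u + 2)*(u - 1)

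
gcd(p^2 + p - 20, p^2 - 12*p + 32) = p - 4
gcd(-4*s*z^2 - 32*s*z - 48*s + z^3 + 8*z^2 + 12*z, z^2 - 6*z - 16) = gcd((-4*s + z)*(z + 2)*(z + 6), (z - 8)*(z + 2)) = z + 2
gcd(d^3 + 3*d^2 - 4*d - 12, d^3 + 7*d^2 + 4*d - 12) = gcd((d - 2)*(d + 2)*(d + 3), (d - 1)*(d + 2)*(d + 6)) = d + 2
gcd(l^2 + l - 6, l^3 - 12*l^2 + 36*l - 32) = l - 2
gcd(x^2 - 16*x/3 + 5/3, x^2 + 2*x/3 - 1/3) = x - 1/3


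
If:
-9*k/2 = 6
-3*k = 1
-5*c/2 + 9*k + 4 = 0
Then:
No Solution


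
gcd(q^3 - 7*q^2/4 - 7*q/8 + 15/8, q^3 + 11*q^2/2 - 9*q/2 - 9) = q^2 - q/2 - 3/2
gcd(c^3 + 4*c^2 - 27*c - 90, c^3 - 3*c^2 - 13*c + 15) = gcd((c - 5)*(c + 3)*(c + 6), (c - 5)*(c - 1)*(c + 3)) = c^2 - 2*c - 15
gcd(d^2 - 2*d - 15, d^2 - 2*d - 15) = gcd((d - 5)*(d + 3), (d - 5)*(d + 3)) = d^2 - 2*d - 15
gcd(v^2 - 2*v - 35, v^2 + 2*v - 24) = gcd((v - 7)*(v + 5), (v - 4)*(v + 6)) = 1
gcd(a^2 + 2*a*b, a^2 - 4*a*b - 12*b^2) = a + 2*b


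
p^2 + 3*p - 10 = (p - 2)*(p + 5)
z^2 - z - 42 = (z - 7)*(z + 6)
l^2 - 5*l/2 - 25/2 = (l - 5)*(l + 5/2)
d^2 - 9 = (d - 3)*(d + 3)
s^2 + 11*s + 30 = (s + 5)*(s + 6)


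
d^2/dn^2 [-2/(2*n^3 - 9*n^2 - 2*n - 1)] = 4*(3*(2*n - 3)*(-2*n^3 + 9*n^2 + 2*n + 1) + 4*(-3*n^2 + 9*n + 1)^2)/(-2*n^3 + 9*n^2 + 2*n + 1)^3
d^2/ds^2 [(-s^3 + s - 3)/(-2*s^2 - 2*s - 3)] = 6*s*(-2*s^2 + 18*s + 27)/(8*s^6 + 24*s^5 + 60*s^4 + 80*s^3 + 90*s^2 + 54*s + 27)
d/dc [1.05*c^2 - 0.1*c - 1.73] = 2.1*c - 0.1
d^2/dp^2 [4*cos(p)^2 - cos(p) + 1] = cos(p) - 8*cos(2*p)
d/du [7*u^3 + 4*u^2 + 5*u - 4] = 21*u^2 + 8*u + 5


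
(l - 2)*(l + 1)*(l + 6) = l^3 + 5*l^2 - 8*l - 12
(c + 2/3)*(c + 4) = c^2 + 14*c/3 + 8/3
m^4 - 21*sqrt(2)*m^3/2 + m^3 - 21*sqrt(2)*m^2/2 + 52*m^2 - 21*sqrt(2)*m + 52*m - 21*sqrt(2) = (m + 1)*(m - 7*sqrt(2))*(m - 3*sqrt(2))*(m - sqrt(2)/2)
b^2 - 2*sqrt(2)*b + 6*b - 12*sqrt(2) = (b + 6)*(b - 2*sqrt(2))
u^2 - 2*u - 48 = (u - 8)*(u + 6)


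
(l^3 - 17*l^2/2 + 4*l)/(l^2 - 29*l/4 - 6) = 2*l*(2*l - 1)/(4*l + 3)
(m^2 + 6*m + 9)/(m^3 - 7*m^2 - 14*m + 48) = (m + 3)/(m^2 - 10*m + 16)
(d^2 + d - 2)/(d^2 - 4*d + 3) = (d + 2)/(d - 3)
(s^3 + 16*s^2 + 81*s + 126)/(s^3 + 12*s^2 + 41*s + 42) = (s + 6)/(s + 2)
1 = 1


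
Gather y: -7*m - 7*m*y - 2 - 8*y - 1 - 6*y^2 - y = -7*m - 6*y^2 + y*(-7*m - 9) - 3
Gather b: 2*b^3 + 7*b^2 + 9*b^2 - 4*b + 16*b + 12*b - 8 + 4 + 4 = 2*b^3 + 16*b^2 + 24*b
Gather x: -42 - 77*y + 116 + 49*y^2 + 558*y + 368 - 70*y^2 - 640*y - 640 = -21*y^2 - 159*y - 198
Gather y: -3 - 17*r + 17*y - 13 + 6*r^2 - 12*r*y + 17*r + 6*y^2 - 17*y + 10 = 6*r^2 - 12*r*y + 6*y^2 - 6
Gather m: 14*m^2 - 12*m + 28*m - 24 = 14*m^2 + 16*m - 24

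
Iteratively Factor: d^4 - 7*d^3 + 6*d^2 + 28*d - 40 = (d + 2)*(d^3 - 9*d^2 + 24*d - 20) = (d - 5)*(d + 2)*(d^2 - 4*d + 4) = (d - 5)*(d - 2)*(d + 2)*(d - 2)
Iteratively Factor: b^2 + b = (b + 1)*(b)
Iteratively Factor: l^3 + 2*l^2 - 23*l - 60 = (l + 4)*(l^2 - 2*l - 15) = (l + 3)*(l + 4)*(l - 5)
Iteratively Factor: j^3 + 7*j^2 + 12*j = (j + 3)*(j^2 + 4*j) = (j + 3)*(j + 4)*(j)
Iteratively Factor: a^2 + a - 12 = (a + 4)*(a - 3)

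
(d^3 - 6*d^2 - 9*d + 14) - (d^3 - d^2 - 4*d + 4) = -5*d^2 - 5*d + 10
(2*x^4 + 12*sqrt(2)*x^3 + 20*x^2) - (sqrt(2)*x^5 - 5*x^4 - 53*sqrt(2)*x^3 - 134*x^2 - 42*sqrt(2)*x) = -sqrt(2)*x^5 + 7*x^4 + 65*sqrt(2)*x^3 + 154*x^2 + 42*sqrt(2)*x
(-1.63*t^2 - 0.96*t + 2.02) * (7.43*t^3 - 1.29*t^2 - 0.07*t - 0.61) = -12.1109*t^5 - 5.0301*t^4 + 16.3611*t^3 - 1.5443*t^2 + 0.4442*t - 1.2322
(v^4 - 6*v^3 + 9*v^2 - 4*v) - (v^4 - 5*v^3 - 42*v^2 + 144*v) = -v^3 + 51*v^2 - 148*v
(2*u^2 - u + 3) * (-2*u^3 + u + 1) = -4*u^5 + 2*u^4 - 4*u^3 + u^2 + 2*u + 3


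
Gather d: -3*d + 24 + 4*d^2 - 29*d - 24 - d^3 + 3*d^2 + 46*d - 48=-d^3 + 7*d^2 + 14*d - 48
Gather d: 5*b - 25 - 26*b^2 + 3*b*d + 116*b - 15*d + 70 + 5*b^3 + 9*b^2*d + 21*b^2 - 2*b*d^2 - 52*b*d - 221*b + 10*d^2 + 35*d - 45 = 5*b^3 - 5*b^2 - 100*b + d^2*(10 - 2*b) + d*(9*b^2 - 49*b + 20)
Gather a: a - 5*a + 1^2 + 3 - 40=-4*a - 36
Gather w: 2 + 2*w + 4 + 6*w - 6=8*w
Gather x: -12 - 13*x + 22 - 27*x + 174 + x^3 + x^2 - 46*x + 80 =x^3 + x^2 - 86*x + 264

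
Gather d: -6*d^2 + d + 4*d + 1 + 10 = -6*d^2 + 5*d + 11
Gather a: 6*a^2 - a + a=6*a^2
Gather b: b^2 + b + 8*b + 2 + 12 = b^2 + 9*b + 14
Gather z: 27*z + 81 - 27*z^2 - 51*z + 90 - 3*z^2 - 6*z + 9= -30*z^2 - 30*z + 180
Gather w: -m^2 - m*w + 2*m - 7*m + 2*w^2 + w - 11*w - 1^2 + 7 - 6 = -m^2 - 5*m + 2*w^2 + w*(-m - 10)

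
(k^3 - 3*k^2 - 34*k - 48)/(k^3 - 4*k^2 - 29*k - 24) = (k + 2)/(k + 1)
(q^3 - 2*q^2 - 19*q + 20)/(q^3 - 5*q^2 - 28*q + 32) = (q - 5)/(q - 8)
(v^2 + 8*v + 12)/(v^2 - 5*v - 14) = (v + 6)/(v - 7)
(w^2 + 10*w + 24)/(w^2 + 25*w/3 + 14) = 3*(w + 4)/(3*w + 7)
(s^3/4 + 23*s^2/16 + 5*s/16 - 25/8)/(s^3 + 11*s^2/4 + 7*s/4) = (4*s^3 + 23*s^2 + 5*s - 50)/(4*s*(4*s^2 + 11*s + 7))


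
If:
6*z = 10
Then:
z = 5/3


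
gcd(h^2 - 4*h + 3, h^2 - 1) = h - 1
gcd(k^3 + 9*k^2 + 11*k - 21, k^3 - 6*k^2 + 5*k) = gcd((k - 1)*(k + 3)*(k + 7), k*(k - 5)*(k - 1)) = k - 1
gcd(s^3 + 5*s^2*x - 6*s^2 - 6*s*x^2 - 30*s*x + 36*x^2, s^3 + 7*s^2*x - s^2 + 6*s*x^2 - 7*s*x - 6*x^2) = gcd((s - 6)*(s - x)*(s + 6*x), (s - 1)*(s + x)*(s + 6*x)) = s + 6*x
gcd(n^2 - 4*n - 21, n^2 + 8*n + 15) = n + 3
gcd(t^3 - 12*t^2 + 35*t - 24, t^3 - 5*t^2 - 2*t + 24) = t - 3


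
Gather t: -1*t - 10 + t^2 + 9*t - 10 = t^2 + 8*t - 20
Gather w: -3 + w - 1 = w - 4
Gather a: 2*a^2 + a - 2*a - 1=2*a^2 - a - 1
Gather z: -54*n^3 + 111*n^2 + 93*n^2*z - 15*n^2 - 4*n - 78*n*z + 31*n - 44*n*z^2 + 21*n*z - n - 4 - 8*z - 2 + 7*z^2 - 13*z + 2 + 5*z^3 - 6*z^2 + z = -54*n^3 + 96*n^2 + 26*n + 5*z^3 + z^2*(1 - 44*n) + z*(93*n^2 - 57*n - 20) - 4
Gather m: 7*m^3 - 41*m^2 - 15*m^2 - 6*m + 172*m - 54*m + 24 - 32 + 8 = 7*m^3 - 56*m^2 + 112*m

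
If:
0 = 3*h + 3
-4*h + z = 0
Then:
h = -1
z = -4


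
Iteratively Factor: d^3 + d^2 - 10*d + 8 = (d - 1)*(d^2 + 2*d - 8) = (d - 1)*(d + 4)*(d - 2)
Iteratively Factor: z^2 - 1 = (z + 1)*(z - 1)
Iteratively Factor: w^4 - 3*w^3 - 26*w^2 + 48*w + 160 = (w + 2)*(w^3 - 5*w^2 - 16*w + 80) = (w + 2)*(w + 4)*(w^2 - 9*w + 20) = (w - 4)*(w + 2)*(w + 4)*(w - 5)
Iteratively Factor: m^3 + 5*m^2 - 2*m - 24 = (m - 2)*(m^2 + 7*m + 12) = (m - 2)*(m + 3)*(m + 4)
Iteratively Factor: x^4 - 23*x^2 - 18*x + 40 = (x - 5)*(x^3 + 5*x^2 + 2*x - 8) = (x - 5)*(x + 2)*(x^2 + 3*x - 4) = (x - 5)*(x - 1)*(x + 2)*(x + 4)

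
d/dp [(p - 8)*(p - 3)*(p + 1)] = 3*p^2 - 20*p + 13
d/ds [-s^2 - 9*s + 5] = -2*s - 9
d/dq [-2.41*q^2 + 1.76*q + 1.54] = 1.76 - 4.82*q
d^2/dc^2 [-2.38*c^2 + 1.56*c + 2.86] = -4.76000000000000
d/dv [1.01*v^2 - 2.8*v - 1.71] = 2.02*v - 2.8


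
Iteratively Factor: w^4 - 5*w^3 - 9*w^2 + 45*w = (w - 5)*(w^3 - 9*w) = w*(w - 5)*(w^2 - 9) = w*(w - 5)*(w - 3)*(w + 3)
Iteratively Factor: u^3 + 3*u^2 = (u)*(u^2 + 3*u) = u*(u + 3)*(u)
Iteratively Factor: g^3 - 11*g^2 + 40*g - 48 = (g - 4)*(g^2 - 7*g + 12) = (g - 4)*(g - 3)*(g - 4)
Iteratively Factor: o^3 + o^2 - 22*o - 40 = (o - 5)*(o^2 + 6*o + 8) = (o - 5)*(o + 2)*(o + 4)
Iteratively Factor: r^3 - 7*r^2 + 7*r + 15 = (r - 5)*(r^2 - 2*r - 3) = (r - 5)*(r - 3)*(r + 1)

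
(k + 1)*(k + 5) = k^2 + 6*k + 5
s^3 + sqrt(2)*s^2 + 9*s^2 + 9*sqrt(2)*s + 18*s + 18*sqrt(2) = (s + 3)*(s + 6)*(s + sqrt(2))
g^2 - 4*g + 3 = (g - 3)*(g - 1)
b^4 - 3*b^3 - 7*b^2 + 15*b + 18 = (b - 3)^2*(b + 1)*(b + 2)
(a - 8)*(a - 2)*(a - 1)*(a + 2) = a^4 - 9*a^3 + 4*a^2 + 36*a - 32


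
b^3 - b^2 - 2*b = b*(b - 2)*(b + 1)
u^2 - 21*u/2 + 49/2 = (u - 7)*(u - 7/2)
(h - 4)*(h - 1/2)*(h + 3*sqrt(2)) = h^3 - 9*h^2/2 + 3*sqrt(2)*h^2 - 27*sqrt(2)*h/2 + 2*h + 6*sqrt(2)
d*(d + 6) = d^2 + 6*d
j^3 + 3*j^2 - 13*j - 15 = (j - 3)*(j + 1)*(j + 5)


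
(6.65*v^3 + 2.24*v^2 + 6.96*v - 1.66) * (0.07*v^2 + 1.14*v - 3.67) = 0.4655*v^5 + 7.7378*v^4 - 21.3647*v^3 - 0.402600000000001*v^2 - 27.4356*v + 6.0922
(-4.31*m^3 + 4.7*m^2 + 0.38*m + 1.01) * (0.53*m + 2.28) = -2.2843*m^4 - 7.3358*m^3 + 10.9174*m^2 + 1.4017*m + 2.3028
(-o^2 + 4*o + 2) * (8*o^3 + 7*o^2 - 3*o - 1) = -8*o^5 + 25*o^4 + 47*o^3 + 3*o^2 - 10*o - 2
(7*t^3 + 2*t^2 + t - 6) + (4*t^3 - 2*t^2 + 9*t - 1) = 11*t^3 + 10*t - 7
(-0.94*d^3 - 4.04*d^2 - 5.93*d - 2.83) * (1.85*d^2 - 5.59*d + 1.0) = -1.739*d^5 - 2.2194*d^4 + 10.6731*d^3 + 23.8732*d^2 + 9.8897*d - 2.83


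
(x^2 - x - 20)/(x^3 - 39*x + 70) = (x + 4)/(x^2 + 5*x - 14)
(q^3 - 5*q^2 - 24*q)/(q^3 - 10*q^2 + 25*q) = (q^2 - 5*q - 24)/(q^2 - 10*q + 25)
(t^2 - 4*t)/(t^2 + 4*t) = (t - 4)/(t + 4)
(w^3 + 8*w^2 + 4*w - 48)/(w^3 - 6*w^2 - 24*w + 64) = (w + 6)/(w - 8)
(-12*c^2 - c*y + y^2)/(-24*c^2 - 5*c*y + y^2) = (-4*c + y)/(-8*c + y)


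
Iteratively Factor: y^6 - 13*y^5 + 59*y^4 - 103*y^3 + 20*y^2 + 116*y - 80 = (y - 5)*(y^5 - 8*y^4 + 19*y^3 - 8*y^2 - 20*y + 16) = (y - 5)*(y - 2)*(y^4 - 6*y^3 + 7*y^2 + 6*y - 8) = (y - 5)*(y - 2)^2*(y^3 - 4*y^2 - y + 4) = (y - 5)*(y - 4)*(y - 2)^2*(y^2 - 1) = (y - 5)*(y - 4)*(y - 2)^2*(y + 1)*(y - 1)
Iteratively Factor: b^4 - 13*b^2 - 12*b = (b + 1)*(b^3 - b^2 - 12*b) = b*(b + 1)*(b^2 - b - 12) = b*(b + 1)*(b + 3)*(b - 4)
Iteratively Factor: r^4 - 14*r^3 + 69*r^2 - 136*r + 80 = (r - 5)*(r^3 - 9*r^2 + 24*r - 16) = (r - 5)*(r - 1)*(r^2 - 8*r + 16) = (r - 5)*(r - 4)*(r - 1)*(r - 4)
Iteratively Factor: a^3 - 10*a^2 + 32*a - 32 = (a - 2)*(a^2 - 8*a + 16) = (a - 4)*(a - 2)*(a - 4)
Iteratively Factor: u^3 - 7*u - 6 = (u + 2)*(u^2 - 2*u - 3) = (u - 3)*(u + 2)*(u + 1)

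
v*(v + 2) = v^2 + 2*v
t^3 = t^3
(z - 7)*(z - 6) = z^2 - 13*z + 42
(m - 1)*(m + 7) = m^2 + 6*m - 7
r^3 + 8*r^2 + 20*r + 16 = (r + 2)^2*(r + 4)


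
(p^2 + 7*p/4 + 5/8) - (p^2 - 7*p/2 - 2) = 21*p/4 + 21/8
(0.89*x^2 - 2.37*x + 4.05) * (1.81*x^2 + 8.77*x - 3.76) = 1.6109*x^4 + 3.5156*x^3 - 16.8008*x^2 + 44.4297*x - 15.228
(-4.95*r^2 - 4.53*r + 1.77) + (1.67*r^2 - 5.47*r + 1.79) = -3.28*r^2 - 10.0*r + 3.56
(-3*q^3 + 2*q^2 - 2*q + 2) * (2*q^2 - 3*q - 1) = -6*q^5 + 13*q^4 - 7*q^3 + 8*q^2 - 4*q - 2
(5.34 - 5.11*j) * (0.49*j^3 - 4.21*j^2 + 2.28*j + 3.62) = -2.5039*j^4 + 24.1297*j^3 - 34.1322*j^2 - 6.323*j + 19.3308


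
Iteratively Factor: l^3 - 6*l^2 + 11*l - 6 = (l - 1)*(l^2 - 5*l + 6) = (l - 2)*(l - 1)*(l - 3)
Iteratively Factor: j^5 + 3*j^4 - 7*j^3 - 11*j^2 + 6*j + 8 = (j + 4)*(j^4 - j^3 - 3*j^2 + j + 2) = (j + 1)*(j + 4)*(j^3 - 2*j^2 - j + 2) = (j - 1)*(j + 1)*(j + 4)*(j^2 - j - 2) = (j - 1)*(j + 1)^2*(j + 4)*(j - 2)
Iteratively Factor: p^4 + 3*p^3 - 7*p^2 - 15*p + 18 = (p + 3)*(p^3 - 7*p + 6) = (p - 2)*(p + 3)*(p^2 + 2*p - 3) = (p - 2)*(p + 3)^2*(p - 1)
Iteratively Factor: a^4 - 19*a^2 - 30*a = (a - 5)*(a^3 + 5*a^2 + 6*a) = a*(a - 5)*(a^2 + 5*a + 6) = a*(a - 5)*(a + 2)*(a + 3)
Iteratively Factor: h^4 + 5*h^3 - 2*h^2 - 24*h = (h - 2)*(h^3 + 7*h^2 + 12*h) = h*(h - 2)*(h^2 + 7*h + 12) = h*(h - 2)*(h + 4)*(h + 3)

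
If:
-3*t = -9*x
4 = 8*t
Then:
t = 1/2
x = 1/6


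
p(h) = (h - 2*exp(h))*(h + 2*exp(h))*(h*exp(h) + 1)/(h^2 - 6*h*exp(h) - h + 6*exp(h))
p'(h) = (1 - 2*exp(h))*(h + 2*exp(h))*(h*exp(h) + 1)/(h^2 - 6*h*exp(h) - h + 6*exp(h)) + (h - 2*exp(h))*(h + 2*exp(h))*(h*exp(h) + 1)*(6*h*exp(h) - 2*h + 1)/(h^2 - 6*h*exp(h) - h + 6*exp(h))^2 + (h - 2*exp(h))*(h + 2*exp(h))*(h*exp(h) + exp(h))/(h^2 - 6*h*exp(h) - h + 6*exp(h)) + (h - 2*exp(h))*(h*exp(h) + 1)*(2*exp(h) + 1)/(h^2 - 6*h*exp(h) - h + 6*exp(h))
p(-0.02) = -0.63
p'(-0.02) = -1.97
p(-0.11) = -0.47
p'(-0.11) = -1.45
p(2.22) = 110.76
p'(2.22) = 172.37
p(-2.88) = 0.56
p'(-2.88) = -0.20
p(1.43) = 46.52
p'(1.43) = 6.05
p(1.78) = 60.26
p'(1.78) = 68.80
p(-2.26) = 0.41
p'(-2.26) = -0.27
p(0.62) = -7.23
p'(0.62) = -36.36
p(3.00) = 418.25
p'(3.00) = 753.69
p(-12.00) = 0.92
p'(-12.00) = -0.00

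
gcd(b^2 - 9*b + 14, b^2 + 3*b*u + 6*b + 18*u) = 1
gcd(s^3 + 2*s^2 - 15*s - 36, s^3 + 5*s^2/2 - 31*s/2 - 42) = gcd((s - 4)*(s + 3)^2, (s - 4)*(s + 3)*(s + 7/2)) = s^2 - s - 12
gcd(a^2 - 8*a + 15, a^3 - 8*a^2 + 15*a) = a^2 - 8*a + 15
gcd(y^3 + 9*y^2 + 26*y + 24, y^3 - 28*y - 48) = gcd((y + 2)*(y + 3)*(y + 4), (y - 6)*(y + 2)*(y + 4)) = y^2 + 6*y + 8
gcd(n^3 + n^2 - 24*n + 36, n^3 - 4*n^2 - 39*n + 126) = n^2 + 3*n - 18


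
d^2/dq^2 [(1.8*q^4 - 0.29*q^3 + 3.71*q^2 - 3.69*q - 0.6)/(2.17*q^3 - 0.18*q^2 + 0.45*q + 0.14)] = (31.3147299999999*q^6 - 106.711776*q^5 - 44.021022*q^4 - 2.7788*q^3 + 10.694916*q^2 + 0.793248*q + 0.337132)/(10.218313*q^9 - 2.542806*q^8 + 6.567939*q^7 + 0.917286*q^6 + 1.033911*q^5 + 0.724518*q^4 + 0.150681*q^3 + 0.074466*q^2 + 0.02646*q + 0.002744)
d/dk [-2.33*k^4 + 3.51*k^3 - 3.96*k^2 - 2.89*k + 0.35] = -9.32*k^3 + 10.53*k^2 - 7.92*k - 2.89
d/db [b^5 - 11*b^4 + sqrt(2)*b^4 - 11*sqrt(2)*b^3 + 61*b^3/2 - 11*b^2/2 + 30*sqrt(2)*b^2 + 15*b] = 5*b^4 - 44*b^3 + 4*sqrt(2)*b^3 - 33*sqrt(2)*b^2 + 183*b^2/2 - 11*b + 60*sqrt(2)*b + 15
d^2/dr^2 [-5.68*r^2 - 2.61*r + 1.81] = -11.3600000000000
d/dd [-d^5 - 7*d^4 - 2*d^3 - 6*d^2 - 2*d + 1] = -5*d^4 - 28*d^3 - 6*d^2 - 12*d - 2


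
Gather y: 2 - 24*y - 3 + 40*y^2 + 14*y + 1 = 40*y^2 - 10*y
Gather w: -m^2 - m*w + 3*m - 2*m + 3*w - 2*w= -m^2 + m + w*(1 - m)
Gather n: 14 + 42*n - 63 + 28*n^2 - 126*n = 28*n^2 - 84*n - 49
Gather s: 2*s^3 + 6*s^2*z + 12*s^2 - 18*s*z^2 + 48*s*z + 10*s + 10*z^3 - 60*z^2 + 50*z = 2*s^3 + s^2*(6*z + 12) + s*(-18*z^2 + 48*z + 10) + 10*z^3 - 60*z^2 + 50*z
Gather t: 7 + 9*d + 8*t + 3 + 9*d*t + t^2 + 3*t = 9*d + t^2 + t*(9*d + 11) + 10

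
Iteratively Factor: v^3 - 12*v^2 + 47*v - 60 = (v - 3)*(v^2 - 9*v + 20) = (v - 5)*(v - 3)*(v - 4)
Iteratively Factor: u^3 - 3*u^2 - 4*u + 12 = (u - 2)*(u^2 - u - 6) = (u - 2)*(u + 2)*(u - 3)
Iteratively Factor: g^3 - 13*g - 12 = (g + 1)*(g^2 - g - 12) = (g + 1)*(g + 3)*(g - 4)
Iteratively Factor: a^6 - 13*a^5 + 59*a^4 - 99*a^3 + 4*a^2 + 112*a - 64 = (a + 1)*(a^5 - 14*a^4 + 73*a^3 - 172*a^2 + 176*a - 64) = (a - 1)*(a + 1)*(a^4 - 13*a^3 + 60*a^2 - 112*a + 64) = (a - 4)*(a - 1)*(a + 1)*(a^3 - 9*a^2 + 24*a - 16) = (a - 4)*(a - 1)^2*(a + 1)*(a^2 - 8*a + 16) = (a - 4)^2*(a - 1)^2*(a + 1)*(a - 4)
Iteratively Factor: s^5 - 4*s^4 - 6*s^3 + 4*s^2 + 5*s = (s - 1)*(s^4 - 3*s^3 - 9*s^2 - 5*s) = (s - 1)*(s + 1)*(s^3 - 4*s^2 - 5*s) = s*(s - 1)*(s + 1)*(s^2 - 4*s - 5) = s*(s - 5)*(s - 1)*(s + 1)*(s + 1)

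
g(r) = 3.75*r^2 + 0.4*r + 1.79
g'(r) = 7.5*r + 0.4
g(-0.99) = 5.07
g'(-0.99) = -7.02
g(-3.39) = 43.53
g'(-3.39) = -25.02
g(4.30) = 72.85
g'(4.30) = 32.65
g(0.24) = 2.10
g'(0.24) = 2.20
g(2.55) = 27.19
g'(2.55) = 19.52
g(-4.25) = 67.82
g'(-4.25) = -31.48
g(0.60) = 3.38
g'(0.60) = 4.90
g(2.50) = 26.23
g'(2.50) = 19.15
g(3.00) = 36.74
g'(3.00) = 22.90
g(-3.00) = 34.34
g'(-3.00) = -22.10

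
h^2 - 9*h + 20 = (h - 5)*(h - 4)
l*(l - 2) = l^2 - 2*l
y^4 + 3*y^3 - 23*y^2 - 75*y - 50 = (y - 5)*(y + 1)*(y + 2)*(y + 5)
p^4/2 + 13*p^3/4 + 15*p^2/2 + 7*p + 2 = (p/2 + 1)*(p + 1/2)*(p + 2)^2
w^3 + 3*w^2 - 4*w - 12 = (w - 2)*(w + 2)*(w + 3)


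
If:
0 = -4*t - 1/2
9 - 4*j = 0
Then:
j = 9/4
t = -1/8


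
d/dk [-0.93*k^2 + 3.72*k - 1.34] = 3.72 - 1.86*k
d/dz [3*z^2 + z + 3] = 6*z + 1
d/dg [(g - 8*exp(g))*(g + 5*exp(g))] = -3*g*exp(g) + 2*g - 80*exp(2*g) - 3*exp(g)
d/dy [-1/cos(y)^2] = -2*sin(y)/cos(y)^3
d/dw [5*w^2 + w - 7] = 10*w + 1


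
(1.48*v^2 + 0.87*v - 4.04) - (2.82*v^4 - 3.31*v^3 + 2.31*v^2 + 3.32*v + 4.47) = -2.82*v^4 + 3.31*v^3 - 0.83*v^2 - 2.45*v - 8.51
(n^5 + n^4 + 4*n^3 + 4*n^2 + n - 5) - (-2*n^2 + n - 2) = n^5 + n^4 + 4*n^3 + 6*n^2 - 3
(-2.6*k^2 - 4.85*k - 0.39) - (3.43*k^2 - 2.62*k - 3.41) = -6.03*k^2 - 2.23*k + 3.02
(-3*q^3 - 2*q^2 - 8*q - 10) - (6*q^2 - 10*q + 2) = -3*q^3 - 8*q^2 + 2*q - 12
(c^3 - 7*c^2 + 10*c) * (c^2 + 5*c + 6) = c^5 - 2*c^4 - 19*c^3 + 8*c^2 + 60*c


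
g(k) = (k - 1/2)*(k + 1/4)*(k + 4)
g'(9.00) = 309.38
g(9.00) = 1022.12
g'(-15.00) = 561.38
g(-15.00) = -2514.88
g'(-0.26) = -2.87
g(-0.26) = 0.03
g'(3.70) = 67.70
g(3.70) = 97.33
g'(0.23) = 0.76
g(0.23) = -0.55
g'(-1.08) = -5.73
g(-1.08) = 3.83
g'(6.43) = 171.13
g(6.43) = 413.16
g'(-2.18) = -3.22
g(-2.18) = 9.41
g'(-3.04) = 3.80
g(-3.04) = 9.48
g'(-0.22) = -2.63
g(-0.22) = -0.08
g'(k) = (k - 1/2)*(k + 1/4) + (k - 1/2)*(k + 4) + (k + 1/4)*(k + 4) = 3*k^2 + 15*k/2 - 9/8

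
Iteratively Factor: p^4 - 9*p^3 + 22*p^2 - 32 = (p + 1)*(p^3 - 10*p^2 + 32*p - 32) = (p - 2)*(p + 1)*(p^2 - 8*p + 16) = (p - 4)*(p - 2)*(p + 1)*(p - 4)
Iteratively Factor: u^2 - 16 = (u - 4)*(u + 4)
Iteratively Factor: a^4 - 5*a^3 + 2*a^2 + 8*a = (a - 4)*(a^3 - a^2 - 2*a) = a*(a - 4)*(a^2 - a - 2) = a*(a - 4)*(a - 2)*(a + 1)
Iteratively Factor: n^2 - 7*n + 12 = (n - 4)*(n - 3)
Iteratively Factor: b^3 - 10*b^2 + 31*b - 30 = (b - 5)*(b^2 - 5*b + 6) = (b - 5)*(b - 3)*(b - 2)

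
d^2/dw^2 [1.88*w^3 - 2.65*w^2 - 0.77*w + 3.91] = 11.28*w - 5.3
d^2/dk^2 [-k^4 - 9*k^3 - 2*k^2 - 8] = -12*k^2 - 54*k - 4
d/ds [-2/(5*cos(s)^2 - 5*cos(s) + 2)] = 10*(1 - 2*cos(s))*sin(s)/(5*cos(s)^2 - 5*cos(s) + 2)^2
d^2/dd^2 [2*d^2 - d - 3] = 4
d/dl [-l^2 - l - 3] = -2*l - 1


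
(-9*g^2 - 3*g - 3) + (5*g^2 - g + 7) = -4*g^2 - 4*g + 4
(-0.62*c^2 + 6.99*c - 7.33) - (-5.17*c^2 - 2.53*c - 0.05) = 4.55*c^2 + 9.52*c - 7.28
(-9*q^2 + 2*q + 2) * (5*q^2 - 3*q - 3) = -45*q^4 + 37*q^3 + 31*q^2 - 12*q - 6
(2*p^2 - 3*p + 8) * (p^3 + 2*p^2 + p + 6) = 2*p^5 + p^4 + 4*p^3 + 25*p^2 - 10*p + 48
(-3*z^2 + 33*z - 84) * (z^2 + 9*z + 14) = -3*z^4 + 6*z^3 + 171*z^2 - 294*z - 1176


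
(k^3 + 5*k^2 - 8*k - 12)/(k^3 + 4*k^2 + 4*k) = (k^3 + 5*k^2 - 8*k - 12)/(k*(k^2 + 4*k + 4))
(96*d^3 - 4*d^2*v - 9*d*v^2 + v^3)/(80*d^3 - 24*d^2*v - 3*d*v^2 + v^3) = (-24*d^2 - 5*d*v + v^2)/(-20*d^2 + d*v + v^2)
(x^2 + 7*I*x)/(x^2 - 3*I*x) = (x + 7*I)/(x - 3*I)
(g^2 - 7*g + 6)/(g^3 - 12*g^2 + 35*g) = (g^2 - 7*g + 6)/(g*(g^2 - 12*g + 35))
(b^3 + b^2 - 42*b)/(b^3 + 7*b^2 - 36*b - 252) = b/(b + 6)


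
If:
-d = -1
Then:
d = 1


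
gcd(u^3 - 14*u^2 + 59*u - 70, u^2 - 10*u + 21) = u - 7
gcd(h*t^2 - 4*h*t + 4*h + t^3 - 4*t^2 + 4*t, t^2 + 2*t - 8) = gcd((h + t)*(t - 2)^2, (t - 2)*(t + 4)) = t - 2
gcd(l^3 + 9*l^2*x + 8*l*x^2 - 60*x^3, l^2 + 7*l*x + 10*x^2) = l + 5*x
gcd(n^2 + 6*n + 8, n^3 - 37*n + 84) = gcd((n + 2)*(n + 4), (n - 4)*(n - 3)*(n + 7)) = 1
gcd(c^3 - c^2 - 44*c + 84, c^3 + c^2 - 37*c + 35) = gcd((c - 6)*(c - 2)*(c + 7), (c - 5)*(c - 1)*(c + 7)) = c + 7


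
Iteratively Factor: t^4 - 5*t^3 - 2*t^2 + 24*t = (t)*(t^3 - 5*t^2 - 2*t + 24) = t*(t - 3)*(t^2 - 2*t - 8) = t*(t - 3)*(t + 2)*(t - 4)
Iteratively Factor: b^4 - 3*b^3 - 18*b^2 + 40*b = (b)*(b^3 - 3*b^2 - 18*b + 40) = b*(b - 5)*(b^2 + 2*b - 8) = b*(b - 5)*(b + 4)*(b - 2)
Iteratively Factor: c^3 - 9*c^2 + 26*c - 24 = (c - 3)*(c^2 - 6*c + 8) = (c - 4)*(c - 3)*(c - 2)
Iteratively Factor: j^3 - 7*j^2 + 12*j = (j - 4)*(j^2 - 3*j) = (j - 4)*(j - 3)*(j)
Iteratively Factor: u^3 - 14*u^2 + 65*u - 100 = (u - 5)*(u^2 - 9*u + 20) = (u - 5)^2*(u - 4)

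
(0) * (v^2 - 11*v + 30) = 0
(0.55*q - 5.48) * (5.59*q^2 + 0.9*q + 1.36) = 3.0745*q^3 - 30.1382*q^2 - 4.184*q - 7.4528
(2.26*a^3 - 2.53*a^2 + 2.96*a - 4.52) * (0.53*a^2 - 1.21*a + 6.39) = 1.1978*a^5 - 4.0755*a^4 + 19.0715*a^3 - 22.1439*a^2 + 24.3836*a - 28.8828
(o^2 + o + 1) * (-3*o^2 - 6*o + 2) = -3*o^4 - 9*o^3 - 7*o^2 - 4*o + 2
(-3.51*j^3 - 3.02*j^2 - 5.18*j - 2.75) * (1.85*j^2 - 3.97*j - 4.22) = -6.4935*j^5 + 8.3477*j^4 + 17.2186*j^3 + 28.2215*j^2 + 32.7771*j + 11.605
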